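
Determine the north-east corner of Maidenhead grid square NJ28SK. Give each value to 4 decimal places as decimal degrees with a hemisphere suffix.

Field N=13, J=9: +13·20° lon, +9·10° lat → SW at lon 80°, lat 0°.
Square 2, 8: +2·2° lon, +8·1° lat → SW at lon 84°, lat 8°.
Subsquare s=18, k=10: +18·0.0833333° lon, +10·0.0416667° lat → SW at lon 85.5°, lat 8.41667°.
Cell spans 0.0833333° lon × 0.0416667° lat. NE corner is SW corner plus one full cell.
latitude 8.4583° N, longitude 85.5833° E.

8.4583° N, 85.5833° E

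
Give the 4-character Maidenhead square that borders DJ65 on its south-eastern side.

DJ74

Longitude square 6; +1 → 7.
Latitude square 5; −1 → 4.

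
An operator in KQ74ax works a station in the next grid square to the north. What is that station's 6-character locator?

KQ75aa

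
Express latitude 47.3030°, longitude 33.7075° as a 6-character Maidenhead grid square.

Add 180° to longitude and 90° to latitude: 213.7075, 137.3030.
Field: lon ⌊213.7075/20⌋ = 10 → K; lat ⌊137.3030/10⌋ = 13 → N.
Square: lon ⌊13.7075/2⌋ = 6; lat ⌊7.3030/1⌋ = 7.
Subsquare: lon ⌊1.7075/0.0833333⌋ = 20 → u; lat ⌊0.3030/0.0416667⌋ = 7 → h.

KN67uh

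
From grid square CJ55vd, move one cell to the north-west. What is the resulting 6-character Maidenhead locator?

CJ55ue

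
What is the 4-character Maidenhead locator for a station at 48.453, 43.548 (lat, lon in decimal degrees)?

Offset from 180°W / 90°S: lon 223.55°, lat 138.45°.
Field (20°×10°, letters A–R): 223.55/20 → 11 → L, 138.45/10 → 13 → N; chars LN.
Square (2°×1°, digits 0–9): 3.55/2 → 1, 8.45/1 → 8; chars 18.

LN18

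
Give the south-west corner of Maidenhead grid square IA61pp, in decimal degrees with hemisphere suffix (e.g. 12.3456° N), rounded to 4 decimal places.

88.3750° S, 6.7500° W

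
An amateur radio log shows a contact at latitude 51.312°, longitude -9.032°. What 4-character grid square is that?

IO51

Offset from 180°W / 90°S: lon 170.97°, lat 141.31°.
Field (20°×10°, letters A–R): 170.97/20 → 8 → I, 141.31/10 → 14 → O; chars IO.
Square (2°×1°, digits 0–9): 10.97/2 → 5, 1.31/1 → 1; chars 51.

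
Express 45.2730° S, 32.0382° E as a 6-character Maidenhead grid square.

Offset from 180°W / 90°S: lon 212.0382°, lat 44.7270°.
Field: 212.0382/20 → 10 → K, 44.7270/10 → 4 → E; chars KE.
Square: 12.0382/2 → 6, 4.7270/1 → 4; chars 64.
Subsquare: 0.0382/0.0833333 → 0 → a, 0.7270/0.0416667 → 17 → r; chars ar.

KE64ar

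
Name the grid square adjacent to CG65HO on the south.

CG65hn

Latitude subsquare o = 14; −1 → 13 = n.
The longitude characters are unchanged.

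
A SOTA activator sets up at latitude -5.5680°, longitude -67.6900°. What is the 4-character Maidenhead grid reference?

Shift to the Maidenhead origin (180°W, 90°S): lon 112.31, lat 84.43.
Field: 112.31/20 → 5 → F, 84.43/10 → 8 → I; chars FI.
Square: 12.31/2 → 6, 4.43/1 → 4; chars 64.

FI64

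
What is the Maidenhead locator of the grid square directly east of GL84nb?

Longitude subsquare n = 13; +1 → 14 = o.
The latitude characters are unchanged.

GL84ob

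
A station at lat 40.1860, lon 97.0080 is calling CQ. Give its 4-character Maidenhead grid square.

Add 180° to longitude and 90° to latitude: 277.01, 130.19.
Field: lon ⌊277.01/20⌋ = 13 → N; lat ⌊130.19/10⌋ = 13 → N.
Square: lon ⌊17.01/2⌋ = 8; lat ⌊0.19/1⌋ = 0.

NN80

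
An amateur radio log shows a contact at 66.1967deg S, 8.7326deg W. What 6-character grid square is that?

IC53pt

Add 180° to longitude and 90° to latitude: 171.2674, 23.8033.
Field: 171.2674/20 → 8 → I, 23.8033/10 → 2 → C; chars IC.
Square: 11.2674/2 → 5, 3.8033/1 → 3; chars 53.
Subsquare: 1.2674/0.0833333 → 15 → p, 0.8033/0.0416667 → 19 → t; chars pt.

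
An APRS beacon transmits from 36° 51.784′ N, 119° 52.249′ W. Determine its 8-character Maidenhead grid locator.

Offset from 180°W / 90°S: lon 60.12918°, lat 126.86307°.
Field (20°×10°, letters A–R): lon ⌊60.12918/20⌋ = 3 → D; lat ⌊126.86307/10⌋ = 12 → M.
Square (2°×1°, digits 0–9): lon ⌊0.12918/2⌋ = 0; lat ⌊6.86307/1⌋ = 6.
Subsquare (5′×2.5′, letters a–x): lon ⌊0.12918/0.0833333⌋ = 1 → b; lat ⌊0.86307/0.0416667⌋ = 20 → u.
Extended square (30″×15″, digits 0–9): lon ⌊0.04585/0.00833333⌋ = 5; lat ⌊0.02973/0.00416667⌋ = 7.

DM06bu57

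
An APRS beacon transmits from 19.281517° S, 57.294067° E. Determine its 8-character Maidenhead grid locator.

LH80pr52

Offset from 180°W / 90°S: lon 237.29407°, lat 70.71848°.
Field: lon ⌊237.29407/20⌋ = 11 → L; lat ⌊70.71848/10⌋ = 7 → H.
Square: lon ⌊17.29407/2⌋ = 8; lat ⌊0.71848/1⌋ = 0.
Subsquare: lon ⌊1.29407/0.0833333⌋ = 15 → p; lat ⌊0.71848/0.0416667⌋ = 17 → r.
Extended square: lon ⌊0.04407/0.00833333⌋ = 5; lat ⌊0.01015/0.00416667⌋ = 2.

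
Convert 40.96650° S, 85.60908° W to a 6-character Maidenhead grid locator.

EE79ea

Shift to the Maidenhead origin (180°W, 90°S): lon 94.3909, lat 49.0335.
Field: lon ⌊94.3909/20⌋ = 4 → E; lat ⌊49.0335/10⌋ = 4 → E.
Square: lon ⌊14.3909/2⌋ = 7; lat ⌊9.0335/1⌋ = 9.
Subsquare: lon ⌊0.3909/0.0833333⌋ = 4 → e; lat ⌊0.0335/0.0416667⌋ = 0 → a.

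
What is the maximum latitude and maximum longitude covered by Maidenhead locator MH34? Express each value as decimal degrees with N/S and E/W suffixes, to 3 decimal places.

15.000° S, 68.000° E

Field M=12, H=7: +12·20° lon, +7·10° lat → SW at lon 60°, lat -20°.
Square 3, 4: +3·2° lon, +4·1° lat → SW at lon 66°, lat -16°.
Cell spans 2° lon × 1° lat. NE corner is SW corner plus one full cell.
latitude 15.000° S, longitude 68.000° E.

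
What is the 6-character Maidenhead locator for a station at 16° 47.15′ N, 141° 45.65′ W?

BK96cs

Add 180° to longitude and 90° to latitude: 38.2392, 106.7858.
Field: 38.2392/20 → 1 → B, 106.7858/10 → 10 → K; chars BK.
Square: 18.2392/2 → 9, 6.7858/1 → 6; chars 96.
Subsquare: 0.2392/0.0833333 → 2 → c, 0.7858/0.0416667 → 18 → s; chars cs.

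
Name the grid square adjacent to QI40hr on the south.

QI40hq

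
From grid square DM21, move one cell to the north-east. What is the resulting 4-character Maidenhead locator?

DM32

Longitude square 2; +1 → 3.
Latitude square 1; +1 → 2.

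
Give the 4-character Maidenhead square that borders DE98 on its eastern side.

EE08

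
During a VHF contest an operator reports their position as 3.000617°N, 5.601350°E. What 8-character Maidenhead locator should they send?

JJ23ta20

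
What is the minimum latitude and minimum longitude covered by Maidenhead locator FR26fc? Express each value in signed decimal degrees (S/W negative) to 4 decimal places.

Field F=5, R=17: +5·20° lon, +17·10° lat → SW at lon -80°, lat 80°.
Square 2, 6: +2·2° lon, +6·1° lat → SW at lon -76°, lat 86°.
Subsquare f=5, c=2: +5·0.0833333° lon, +2·0.0416667° lat → SW at lon -75.5833°, lat 86.0833°.
latitude 86.0833, longitude -75.5833.

86.0833, -75.5833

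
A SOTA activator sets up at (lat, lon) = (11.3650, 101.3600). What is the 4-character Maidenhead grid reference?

OK01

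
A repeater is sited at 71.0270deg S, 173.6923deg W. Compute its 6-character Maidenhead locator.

AB38dx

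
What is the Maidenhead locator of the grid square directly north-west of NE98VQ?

Longitude subsquare v = 21; −1 → 20 = u.
Latitude subsquare q = 16; +1 → 17 = r.

NE98ur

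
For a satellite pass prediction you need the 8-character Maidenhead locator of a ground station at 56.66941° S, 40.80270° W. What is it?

GD93oh39

Shift to the Maidenhead origin (180°W, 90°S): lon 139.19730, lat 33.33059.
Field: 139.19730/20 → 6 → G, 33.33059/10 → 3 → D; chars GD.
Square: 19.19730/2 → 9, 3.33059/1 → 3; chars 93.
Subsquare: 1.19730/0.0833333 → 14 → o, 0.33059/0.0416667 → 7 → h; chars oh.
Extended square: 0.03063/0.00833333 → 3, 0.03892/0.00416667 → 9; chars 39.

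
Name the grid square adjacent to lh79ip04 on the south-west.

Longitude extended square 0; −1 → -1, wraps to 9, carry into subsquare.
Longitude subsquare i = 8; −1 → 7 = h.
Latitude extended square 4; −1 → 3.

LH79hp93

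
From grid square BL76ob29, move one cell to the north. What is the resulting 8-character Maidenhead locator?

Latitude extended square 9; +1 → 10, wraps to 0, carry into subsquare.
Latitude subsquare b = 1; +1 → 2 = c.
The longitude characters are unchanged.

BL76oc20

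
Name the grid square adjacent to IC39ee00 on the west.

IC39de90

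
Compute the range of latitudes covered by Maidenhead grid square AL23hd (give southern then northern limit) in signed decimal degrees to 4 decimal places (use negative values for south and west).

Field A=0, L=11: +0·20° lon, +11·10° lat → SW at lon -180°, lat 20°.
Square 2, 3: +2·2° lon, +3·1° lat → SW at lon -176°, lat 23°.
Subsquare h=7, d=3: +7·0.0833333° lon, +3·0.0416667° lat → SW at lon -175.417°, lat 23.125°.
Cell spans 0.0833333° lon × 0.0416667° lat.
south 23.1250, north 23.1667.

23.1250, 23.1667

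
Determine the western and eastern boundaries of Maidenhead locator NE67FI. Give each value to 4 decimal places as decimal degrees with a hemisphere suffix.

92.4167° E, 92.5000° E

Field N=13, E=4: +13·20° lon, +4·10° lat → SW at lon 80°, lat -50°.
Square 6, 7: +6·2° lon, +7·1° lat → SW at lon 92°, lat -43°.
Subsquare f=5, i=8: +5·0.0833333° lon, +8·0.0416667° lat → SW at lon 92.4167°, lat -42.6667°.
Cell spans 0.0833333° lon × 0.0416667° lat.
west 92.4167° E, east 92.5000° E.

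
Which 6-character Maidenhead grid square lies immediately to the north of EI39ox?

Latitude subsquare x = 23; +1 → 24, wraps to 0 = a, carry into square.
Latitude square 9; +1 → 10, wraps to 0, carry into field.
Latitude field I = 8; +1 → 9 = J.
The longitude characters are unchanged.

EJ30oa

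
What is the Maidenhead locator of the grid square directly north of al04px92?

AL04px93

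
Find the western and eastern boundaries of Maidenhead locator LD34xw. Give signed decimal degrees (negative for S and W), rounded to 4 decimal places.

47.9167, 48.0000

Field L=11, D=3: +11·20° lon, +3·10° lat → SW at lon 40°, lat -60°.
Square 3, 4: +3·2° lon, +4·1° lat → SW at lon 46°, lat -56°.
Subsquare x=23, w=22: +23·0.0833333° lon, +22·0.0416667° lat → SW at lon 47.9167°, lat -55.0833°.
Cell spans 0.0833333° lon × 0.0416667° lat.
west 47.9167, east 48.0000.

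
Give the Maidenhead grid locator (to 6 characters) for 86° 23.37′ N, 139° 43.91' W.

Add 180° to longitude and 90° to latitude: 40.2682, 176.3895.
Field: 40.2682/20 → 2 → C, 176.3895/10 → 17 → R; chars CR.
Square: 0.2682/2 → 0, 6.3895/1 → 6; chars 06.
Subsquare: 0.2682/0.0833333 → 3 → d, 0.3895/0.0416667 → 9 → j; chars dj.

CR06dj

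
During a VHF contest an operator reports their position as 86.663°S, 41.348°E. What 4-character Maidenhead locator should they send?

Add 180° to longitude and 90° to latitude: 221.35, 3.34.
Field (20°×10°, letters A–R): 221.35/20 → 11 → L, 3.34/10 → 0 → A; chars LA.
Square (2°×1°, digits 0–9): 1.35/2 → 0, 3.34/1 → 3; chars 03.

LA03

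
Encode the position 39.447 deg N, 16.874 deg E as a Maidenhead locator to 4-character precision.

JM89

Offset from 180°W / 90°S: lon 196.87°, lat 129.45°.
Field (20°×10°, letters A–R): lon ⌊196.87/20⌋ = 9 → J; lat ⌊129.45/10⌋ = 12 → M.
Square (2°×1°, digits 0–9): lon ⌊16.87/2⌋ = 8; lat ⌊9.45/1⌋ = 9.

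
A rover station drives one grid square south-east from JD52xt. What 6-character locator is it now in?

Longitude subsquare x = 23; +1 → 24, wraps to 0 = a, carry into square.
Longitude square 5; +1 → 6.
Latitude subsquare t = 19; −1 → 18 = s.

JD62as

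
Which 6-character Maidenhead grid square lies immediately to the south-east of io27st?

IO27ts

Longitude subsquare s = 18; +1 → 19 = t.
Latitude subsquare t = 19; −1 → 18 = s.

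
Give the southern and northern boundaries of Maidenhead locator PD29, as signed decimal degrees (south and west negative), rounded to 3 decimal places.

Field P=15, D=3: +15·20° lon, +3·10° lat → SW at lon 120°, lat -60°.
Square 2, 9: +2·2° lon, +9·1° lat → SW at lon 124°, lat -51°.
Cell spans 2° lon × 1° lat.
south -51.000, north -50.000.

-51.000, -50.000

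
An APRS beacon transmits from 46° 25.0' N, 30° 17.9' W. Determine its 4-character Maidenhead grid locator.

Add 180° to longitude and 90° to latitude: 149.70, 136.42.
Field: lon ⌊149.70/20⌋ = 7 → H; lat ⌊136.42/10⌋ = 13 → N.
Square: lon ⌊9.70/2⌋ = 4; lat ⌊6.42/1⌋ = 6.

HN46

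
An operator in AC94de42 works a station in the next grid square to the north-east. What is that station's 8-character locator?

Longitude extended square 4; +1 → 5.
Latitude extended square 2; +1 → 3.

AC94de53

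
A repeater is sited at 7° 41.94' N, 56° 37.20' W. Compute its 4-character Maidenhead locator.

GJ17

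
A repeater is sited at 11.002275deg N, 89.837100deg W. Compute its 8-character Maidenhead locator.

EK51ba90

Shift to the Maidenhead origin (180°W, 90°S): lon 90.16290, lat 101.00227.
Field: lon ⌊90.16290/20⌋ = 4 → E; lat ⌊101.00227/10⌋ = 10 → K.
Square: lon ⌊10.16290/2⌋ = 5; lat ⌊1.00227/1⌋ = 1.
Subsquare: lon ⌊0.16290/0.0833333⌋ = 1 → b; lat ⌊0.00227/0.0416667⌋ = 0 → a.
Extended square: lon ⌊0.07957/0.00833333⌋ = 9; lat ⌊0.00227/0.00416667⌋ = 0.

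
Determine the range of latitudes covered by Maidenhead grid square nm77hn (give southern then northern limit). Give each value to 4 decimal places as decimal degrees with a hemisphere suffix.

37.5417° N, 37.5833° N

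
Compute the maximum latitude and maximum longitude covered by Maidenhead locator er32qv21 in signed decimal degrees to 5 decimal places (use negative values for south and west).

Field E=4, R=17: +4·20° lon, +17·10° lat → SW at lon -100°, lat 80°.
Square 3, 2: +3·2° lon, +2·1° lat → SW at lon -94°, lat 82°.
Subsquare q=16, v=21: +16·0.0833333° lon, +21·0.0416667° lat → SW at lon -92.6667°, lat 82.875°.
Extended square 2, 1: +2·0.00833333° lon, +1·0.00416667° lat → SW at lon -92.65°, lat 82.8792°.
Cell spans 0.00833333° lon × 0.00416667° lat. NE corner is SW corner plus one full cell.
latitude 82.88333, longitude -92.64167.

82.88333, -92.64167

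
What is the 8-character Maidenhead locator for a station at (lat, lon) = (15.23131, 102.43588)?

OK15ff25

Add 180° to longitude and 90° to latitude: 282.43588, 105.23131.
Field: lon ⌊282.43588/20⌋ = 14 → O; lat ⌊105.23131/10⌋ = 10 → K.
Square: lon ⌊2.43588/2⌋ = 1; lat ⌊5.23131/1⌋ = 5.
Subsquare: lon ⌊0.43588/0.0833333⌋ = 5 → f; lat ⌊0.23131/0.0416667⌋ = 5 → f.
Extended square: lon ⌊0.01921/0.00833333⌋ = 2; lat ⌊0.02298/0.00416667⌋ = 5.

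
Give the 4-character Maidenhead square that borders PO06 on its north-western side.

Longitude square 0; −1 → -1, wraps to 9, carry into field.
Longitude field P = 15; −1 → 14 = O.
Latitude square 6; +1 → 7.

OO97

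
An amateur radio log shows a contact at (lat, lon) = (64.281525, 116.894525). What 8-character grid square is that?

Shift to the Maidenhead origin (180°W, 90°S): lon 296.89452, lat 154.28152.
Field: 296.89452/20 → 14 → O, 154.28152/10 → 15 → P; chars OP.
Square: 16.89452/2 → 8, 4.28152/1 → 4; chars 84.
Subsquare: 0.89452/0.0833333 → 10 → k, 0.28152/0.0416667 → 6 → g; chars kg.
Extended square: 0.06119/0.00833333 → 7, 0.03152/0.00416667 → 7; chars 77.

OP84kg77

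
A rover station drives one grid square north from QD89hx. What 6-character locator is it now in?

Latitude subsquare x = 23; +1 → 24, wraps to 0 = a, carry into square.
Latitude square 9; +1 → 10, wraps to 0, carry into field.
Latitude field D = 3; +1 → 4 = E.
The longitude characters are unchanged.

QE80ha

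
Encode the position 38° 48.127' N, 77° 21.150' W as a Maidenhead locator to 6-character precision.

FM18ht

Shift to the Maidenhead origin (180°W, 90°S): lon 102.6475, lat 128.8021.
Field (20°×10°, letters A–R): lon ⌊102.6475/20⌋ = 5 → F; lat ⌊128.8021/10⌋ = 12 → M.
Square (2°×1°, digits 0–9): lon ⌊2.6475/2⌋ = 1; lat ⌊8.8021/1⌋ = 8.
Subsquare (5′×2.5′, letters a–x): lon ⌊0.6475/0.0833333⌋ = 7 → h; lat ⌊0.8021/0.0416667⌋ = 19 → t.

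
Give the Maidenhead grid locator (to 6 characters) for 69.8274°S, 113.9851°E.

Shift to the Maidenhead origin (180°W, 90°S): lon 293.9851, lat 20.1726.
Field: lon ⌊293.9851/20⌋ = 14 → O; lat ⌊20.1726/10⌋ = 2 → C.
Square: lon ⌊13.9851/2⌋ = 6; lat ⌊0.1726/1⌋ = 0.
Subsquare: lon ⌊1.9851/0.0833333⌋ = 23 → x; lat ⌊0.1726/0.0416667⌋ = 4 → e.

OC60xe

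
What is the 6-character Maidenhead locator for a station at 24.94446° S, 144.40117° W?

BG75tb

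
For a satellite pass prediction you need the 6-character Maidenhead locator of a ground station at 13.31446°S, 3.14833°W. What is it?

Add 180° to longitude and 90° to latitude: 176.8517, 76.6855.
Field: lon ⌊176.8517/20⌋ = 8 → I; lat ⌊76.6855/10⌋ = 7 → H.
Square: lon ⌊16.8517/2⌋ = 8; lat ⌊6.6855/1⌋ = 6.
Subsquare: lon ⌊0.8517/0.0833333⌋ = 10 → k; lat ⌊0.6855/0.0416667⌋ = 16 → q.

IH86kq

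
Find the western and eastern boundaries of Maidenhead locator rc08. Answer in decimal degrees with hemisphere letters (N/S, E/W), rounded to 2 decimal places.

160.00° E, 162.00° E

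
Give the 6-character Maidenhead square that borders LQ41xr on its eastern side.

LQ51ar

Longitude subsquare x = 23; +1 → 24, wraps to 0 = a, carry into square.
Longitude square 4; +1 → 5.
The latitude characters are unchanged.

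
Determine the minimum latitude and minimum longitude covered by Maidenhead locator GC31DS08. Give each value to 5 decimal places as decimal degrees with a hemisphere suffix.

68.21667° S, 53.75000° W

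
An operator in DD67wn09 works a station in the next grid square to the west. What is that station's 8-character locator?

Longitude extended square 0; −1 → -1, wraps to 9, carry into subsquare.
Longitude subsquare w = 22; −1 → 21 = v.
The latitude characters are unchanged.

DD67vn99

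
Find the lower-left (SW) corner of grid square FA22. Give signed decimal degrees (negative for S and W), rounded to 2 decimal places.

Field F=5, A=0: +5·20° lon, +0·10° lat → SW at lon -80°, lat -90°.
Square 2, 2: +2·2° lon, +2·1° lat → SW at lon -76°, lat -88°.
latitude -88.00, longitude -76.00.

-88.00, -76.00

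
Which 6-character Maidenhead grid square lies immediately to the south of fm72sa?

Latitude subsquare a = 0; −1 → -1, wraps to 23 = x, carry into square.
Latitude square 2; −1 → 1.
The longitude characters are unchanged.

FM71sx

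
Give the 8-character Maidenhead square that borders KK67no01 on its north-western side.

KK67mo92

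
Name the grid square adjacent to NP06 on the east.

Longitude square 0; +1 → 1.
The latitude characters are unchanged.

NP16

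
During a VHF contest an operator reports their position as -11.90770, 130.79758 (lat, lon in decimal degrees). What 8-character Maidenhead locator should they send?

Offset from 180°W / 90°S: lon 310.79758°, lat 78.09230°.
Field (20°×10°, letters A–R): lon ⌊310.79758/20⌋ = 15 → P; lat ⌊78.09230/10⌋ = 7 → H.
Square (2°×1°, digits 0–9): lon ⌊10.79758/2⌋ = 5; lat ⌊8.09230/1⌋ = 8.
Subsquare (5′×2.5′, letters a–x): lon ⌊0.79758/0.0833333⌋ = 9 → j; lat ⌊0.09230/0.0416667⌋ = 2 → c.
Extended square (30″×15″, digits 0–9): lon ⌊0.04758/0.00833333⌋ = 5; lat ⌊0.00897/0.00416667⌋ = 2.

PH58jc52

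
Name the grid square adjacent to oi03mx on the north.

OI04ma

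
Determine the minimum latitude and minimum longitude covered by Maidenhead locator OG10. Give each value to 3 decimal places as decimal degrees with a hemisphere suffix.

Field O=14, G=6: +14·20° lon, +6·10° lat → SW at lon 100°, lat -30°.
Square 1, 0: +1·2° lon, +0·1° lat → SW at lon 102°, lat -30°.
latitude 30.000° S, longitude 102.000° E.

30.000° S, 102.000° E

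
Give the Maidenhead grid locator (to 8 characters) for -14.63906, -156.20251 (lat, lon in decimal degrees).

Add 180° to longitude and 90° to latitude: 23.79749, 75.36094.
Field: 23.79749/20 → 1 → B, 75.36094/10 → 7 → H; chars BH.
Square: 3.79749/2 → 1, 5.36094/1 → 5; chars 15.
Subsquare: 1.79749/0.0833333 → 21 → v, 0.36094/0.0416667 → 8 → i; chars vi.
Extended square: 0.04749/0.00833333 → 5, 0.02761/0.00416667 → 6; chars 56.

BH15vi56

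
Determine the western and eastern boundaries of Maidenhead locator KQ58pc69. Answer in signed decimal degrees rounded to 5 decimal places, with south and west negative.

31.30000, 31.30833

Field K=10, Q=16: +10·20° lon, +16·10° lat → SW at lon 20°, lat 70°.
Square 5, 8: +5·2° lon, +8·1° lat → SW at lon 30°, lat 78°.
Subsquare p=15, c=2: +15·0.0833333° lon, +2·0.0416667° lat → SW at lon 31.25°, lat 78.0833°.
Extended square 6, 9: +6·0.00833333° lon, +9·0.00416667° lat → SW at lon 31.3°, lat 78.1208°.
Cell spans 0.00833333° lon × 0.00416667° lat.
west 31.30000, east 31.30833.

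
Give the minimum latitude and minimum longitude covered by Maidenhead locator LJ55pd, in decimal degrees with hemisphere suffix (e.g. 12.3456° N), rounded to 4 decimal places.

Field L=11, J=9: +11·20° lon, +9·10° lat → SW at lon 40°, lat 0°.
Square 5, 5: +5·2° lon, +5·1° lat → SW at lon 50°, lat 5°.
Subsquare p=15, d=3: +15·0.0833333° lon, +3·0.0416667° lat → SW at lon 51.25°, lat 5.125°.
latitude 5.1250° N, longitude 51.2500° E.

5.1250° N, 51.2500° E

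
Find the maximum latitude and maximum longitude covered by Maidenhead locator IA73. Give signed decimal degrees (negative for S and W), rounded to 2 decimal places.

-86.00, -4.00

Field I=8, A=0: +8·20° lon, +0·10° lat → SW at lon -20°, lat -90°.
Square 7, 3: +7·2° lon, +3·1° lat → SW at lon -6°, lat -87°.
Cell spans 2° lon × 1° lat. NE corner is SW corner plus one full cell.
latitude -86.00, longitude -4.00.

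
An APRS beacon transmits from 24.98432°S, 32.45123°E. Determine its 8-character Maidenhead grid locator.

Offset from 180°W / 90°S: lon 212.45123°, lat 65.01568°.
Field: lon ⌊212.45123/20⌋ = 10 → K; lat ⌊65.01568/10⌋ = 6 → G.
Square: lon ⌊12.45123/2⌋ = 6; lat ⌊5.01568/1⌋ = 5.
Subsquare: lon ⌊0.45123/0.0833333⌋ = 5 → f; lat ⌊0.01568/0.0416667⌋ = 0 → a.
Extended square: lon ⌊0.03456/0.00833333⌋ = 4; lat ⌊0.01568/0.00416667⌋ = 3.

KG65fa43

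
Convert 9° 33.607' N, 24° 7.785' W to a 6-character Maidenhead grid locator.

Shift to the Maidenhead origin (180°W, 90°S): lon 155.8702, lat 99.5601.
Field (20°×10°, letters A–R): lon ⌊155.8702/20⌋ = 7 → H; lat ⌊99.5601/10⌋ = 9 → J.
Square (2°×1°, digits 0–9): lon ⌊15.8702/2⌋ = 7; lat ⌊9.5601/1⌋ = 9.
Subsquare (5′×2.5′, letters a–x): lon ⌊1.8702/0.0833333⌋ = 22 → w; lat ⌊0.5601/0.0416667⌋ = 13 → n.

HJ79wn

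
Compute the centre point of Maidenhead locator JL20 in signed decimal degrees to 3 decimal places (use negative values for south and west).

Field J=9, L=11: +9·20° lon, +11·10° lat → SW at lon 0°, lat 20°.
Square 2, 0: +2·2° lon, +0·1° lat → SW at lon 4°, lat 20°.
Cell spans 2° lon × 1° lat. Centre is SW corner plus half of each.
latitude 20.500, longitude 5.000.

20.500, 5.000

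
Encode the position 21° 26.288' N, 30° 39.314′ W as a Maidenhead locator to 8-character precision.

Shift to the Maidenhead origin (180°W, 90°S): lon 149.34477, lat 111.43813.
Field: lon ⌊149.34477/20⌋ = 7 → H; lat ⌊111.43813/10⌋ = 11 → L.
Square: lon ⌊9.34477/2⌋ = 4; lat ⌊1.43813/1⌋ = 1.
Subsquare: lon ⌊1.34477/0.0833333⌋ = 16 → q; lat ⌊0.43813/0.0416667⌋ = 10 → k.
Extended square: lon ⌊0.01143/0.00833333⌋ = 1; lat ⌊0.02147/0.00416667⌋ = 5.

HL41qk15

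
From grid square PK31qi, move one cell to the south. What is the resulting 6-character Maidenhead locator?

Latitude subsquare i = 8; −1 → 7 = h.
The longitude characters are unchanged.

PK31qh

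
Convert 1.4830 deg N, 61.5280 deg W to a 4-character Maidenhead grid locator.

Add 180° to longitude and 90° to latitude: 118.47, 91.48.
Field: lon ⌊118.47/20⌋ = 5 → F; lat ⌊91.48/10⌋ = 9 → J.
Square: lon ⌊18.47/2⌋ = 9; lat ⌊1.48/1⌋ = 1.

FJ91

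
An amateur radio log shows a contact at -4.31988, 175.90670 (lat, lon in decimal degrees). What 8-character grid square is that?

RI75wq83

Offset from 180°W / 90°S: lon 355.90670°, lat 85.68012°.
Field (20°×10°, letters A–R): lon ⌊355.90670/20⌋ = 17 → R; lat ⌊85.68012/10⌋ = 8 → I.
Square (2°×1°, digits 0–9): lon ⌊15.90670/2⌋ = 7; lat ⌊5.68012/1⌋ = 5.
Subsquare (5′×2.5′, letters a–x): lon ⌊1.90670/0.0833333⌋ = 22 → w; lat ⌊0.68012/0.0416667⌋ = 16 → q.
Extended square (30″×15″, digits 0–9): lon ⌊0.07337/0.00833333⌋ = 8; lat ⌊0.01345/0.00416667⌋ = 3.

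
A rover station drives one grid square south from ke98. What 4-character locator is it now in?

Latitude square 8; −1 → 7.
The longitude characters are unchanged.

KE97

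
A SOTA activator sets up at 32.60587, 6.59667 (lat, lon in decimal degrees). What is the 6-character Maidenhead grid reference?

Add 180° to longitude and 90° to latitude: 186.5967, 122.6059.
Field: lon ⌊186.5967/20⌋ = 9 → J; lat ⌊122.6059/10⌋ = 12 → M.
Square: lon ⌊6.5967/2⌋ = 3; lat ⌊2.6059/1⌋ = 2.
Subsquare: lon ⌊0.5967/0.0833333⌋ = 7 → h; lat ⌊0.6059/0.0416667⌋ = 14 → o.

JM32ho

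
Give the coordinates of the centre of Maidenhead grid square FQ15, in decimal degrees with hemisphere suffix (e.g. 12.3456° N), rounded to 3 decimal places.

Field F=5, Q=16: +5·20° lon, +16·10° lat → SW at lon -80°, lat 70°.
Square 1, 5: +1·2° lon, +5·1° lat → SW at lon -78°, lat 75°.
Cell spans 2° lon × 1° lat. Centre is SW corner plus half of each.
latitude 75.500° N, longitude 77.000° W.

75.500° N, 77.000° W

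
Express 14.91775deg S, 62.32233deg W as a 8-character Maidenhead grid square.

FH85ub19

Offset from 180°W / 90°S: lon 117.67767°, lat 75.08225°.
Field: lon ⌊117.67767/20⌋ = 5 → F; lat ⌊75.08225/10⌋ = 7 → H.
Square: lon ⌊17.67767/2⌋ = 8; lat ⌊5.08225/1⌋ = 5.
Subsquare: lon ⌊1.67767/0.0833333⌋ = 20 → u; lat ⌊0.08225/0.0416667⌋ = 1 → b.
Extended square: lon ⌊0.01100/0.00833333⌋ = 1; lat ⌊0.04058/0.00416667⌋ = 9.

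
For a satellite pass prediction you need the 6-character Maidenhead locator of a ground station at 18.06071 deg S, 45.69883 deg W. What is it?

GH71dw

Offset from 180°W / 90°S: lon 134.3012°, lat 71.9393°.
Field: 134.3012/20 → 6 → G, 71.9393/10 → 7 → H; chars GH.
Square: 14.3012/2 → 7, 1.9393/1 → 1; chars 71.
Subsquare: 0.3012/0.0833333 → 3 → d, 0.9393/0.0416667 → 22 → w; chars dw.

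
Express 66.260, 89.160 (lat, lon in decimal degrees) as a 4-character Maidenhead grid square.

NP46

Shift to the Maidenhead origin (180°W, 90°S): lon 269.16, lat 156.26.
Field (20°×10°, letters A–R): 269.16/20 → 13 → N, 156.26/10 → 15 → P; chars NP.
Square (2°×1°, digits 0–9): 9.16/2 → 4, 6.26/1 → 6; chars 46.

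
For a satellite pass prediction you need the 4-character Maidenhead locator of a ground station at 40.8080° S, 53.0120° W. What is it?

GE39

Add 180° to longitude and 90° to latitude: 126.99, 49.19.
Field: lon ⌊126.99/20⌋ = 6 → G; lat ⌊49.19/10⌋ = 4 → E.
Square: lon ⌊6.99/2⌋ = 3; lat ⌊9.19/1⌋ = 9.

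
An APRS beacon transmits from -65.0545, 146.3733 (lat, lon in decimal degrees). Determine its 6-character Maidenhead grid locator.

QC34ew

Shift to the Maidenhead origin (180°W, 90°S): lon 326.3733, lat 24.9455.
Field: 326.3733/20 → 16 → Q, 24.9455/10 → 2 → C; chars QC.
Square: 6.3733/2 → 3, 4.9455/1 → 4; chars 34.
Subsquare: 0.3733/0.0833333 → 4 → e, 0.9455/0.0416667 → 22 → w; chars ew.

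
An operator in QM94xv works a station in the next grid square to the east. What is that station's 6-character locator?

RM04av

Longitude subsquare x = 23; +1 → 24, wraps to 0 = a, carry into square.
Longitude square 9; +1 → 10, wraps to 0, carry into field.
Longitude field Q = 16; +1 → 17 = R.
The latitude characters are unchanged.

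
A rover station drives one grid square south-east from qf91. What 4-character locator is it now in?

RF00

Longitude square 9; +1 → 10, wraps to 0, carry into field.
Longitude field Q = 16; +1 → 17 = R.
Latitude square 1; −1 → 0.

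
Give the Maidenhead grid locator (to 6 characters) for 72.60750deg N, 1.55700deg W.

IQ92fo

Add 180° to longitude and 90° to latitude: 178.4430, 162.6075.
Field: 178.4430/20 → 8 → I, 162.6075/10 → 16 → Q; chars IQ.
Square: 18.4430/2 → 9, 2.6075/1 → 2; chars 92.
Subsquare: 0.4430/0.0833333 → 5 → f, 0.6075/0.0416667 → 14 → o; chars fo.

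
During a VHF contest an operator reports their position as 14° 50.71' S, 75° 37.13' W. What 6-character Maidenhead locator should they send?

FH25ed

Add 180° to longitude and 90° to latitude: 104.3812, 75.1548.
Field: 104.3812/20 → 5 → F, 75.1548/10 → 7 → H; chars FH.
Square: 4.3812/2 → 2, 5.1548/1 → 5; chars 25.
Subsquare: 0.3812/0.0833333 → 4 → e, 0.1548/0.0416667 → 3 → d; chars ed.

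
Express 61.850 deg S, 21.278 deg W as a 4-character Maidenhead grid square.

Offset from 180°W / 90°S: lon 158.72°, lat 28.15°.
Field (20°×10°, letters A–R): 158.72/20 → 7 → H, 28.15/10 → 2 → C; chars HC.
Square (2°×1°, digits 0–9): 18.72/2 → 9, 8.15/1 → 8; chars 98.

HC98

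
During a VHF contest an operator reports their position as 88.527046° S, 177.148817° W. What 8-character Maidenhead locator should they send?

AA11kl23

Offset from 180°W / 90°S: lon 2.85118°, lat 1.47295°.
Field (20°×10°, letters A–R): lon ⌊2.85118/20⌋ = 0 → A; lat ⌊1.47295/10⌋ = 0 → A.
Square (2°×1°, digits 0–9): lon ⌊2.85118/2⌋ = 1; lat ⌊1.47295/1⌋ = 1.
Subsquare (5′×2.5′, letters a–x): lon ⌊0.85118/0.0833333⌋ = 10 → k; lat ⌊0.47295/0.0416667⌋ = 11 → l.
Extended square (30″×15″, digits 0–9): lon ⌊0.01785/0.00833333⌋ = 2; lat ⌊0.01462/0.00416667⌋ = 3.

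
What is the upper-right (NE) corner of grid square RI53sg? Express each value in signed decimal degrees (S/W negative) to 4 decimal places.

-6.7083, 171.5833

Field R=17, I=8: +17·20° lon, +8·10° lat → SW at lon 160°, lat -10°.
Square 5, 3: +5·2° lon, +3·1° lat → SW at lon 170°, lat -7°.
Subsquare s=18, g=6: +18·0.0833333° lon, +6·0.0416667° lat → SW at lon 171.5°, lat -6.75°.
Cell spans 0.0833333° lon × 0.0416667° lat. NE corner is SW corner plus one full cell.
latitude -6.7083, longitude 171.5833.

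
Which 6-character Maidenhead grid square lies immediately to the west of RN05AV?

QN95xv

Longitude subsquare a = 0; −1 → -1, wraps to 23 = x, carry into square.
Longitude square 0; −1 → -1, wraps to 9, carry into field.
Longitude field R = 17; −1 → 16 = Q.
The latitude characters are unchanged.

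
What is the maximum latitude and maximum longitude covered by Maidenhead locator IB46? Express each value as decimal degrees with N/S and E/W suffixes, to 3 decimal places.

Field I=8, B=1: +8·20° lon, +1·10° lat → SW at lon -20°, lat -80°.
Square 4, 6: +4·2° lon, +6·1° lat → SW at lon -12°, lat -74°.
Cell spans 2° lon × 1° lat. NE corner is SW corner plus one full cell.
latitude 73.000° S, longitude 10.000° W.

73.000° S, 10.000° W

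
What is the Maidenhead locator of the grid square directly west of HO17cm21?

Longitude extended square 2; −1 → 1.
The latitude characters are unchanged.

HO17cm11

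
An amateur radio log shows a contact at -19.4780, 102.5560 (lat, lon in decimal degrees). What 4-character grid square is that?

Add 180° to longitude and 90° to latitude: 282.56, 70.52.
Field: lon ⌊282.56/20⌋ = 14 → O; lat ⌊70.52/10⌋ = 7 → H.
Square: lon ⌊2.56/2⌋ = 1; lat ⌊0.52/1⌋ = 0.

OH10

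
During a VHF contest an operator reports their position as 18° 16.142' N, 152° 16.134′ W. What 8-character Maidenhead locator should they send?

BK38ug74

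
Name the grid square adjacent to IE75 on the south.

Latitude square 5; −1 → 4.
The longitude characters are unchanged.

IE74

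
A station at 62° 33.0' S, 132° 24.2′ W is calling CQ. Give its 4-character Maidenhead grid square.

Add 180° to longitude and 90° to latitude: 47.60, 27.45.
Field (20°×10°, letters A–R): lon ⌊47.60/20⌋ = 2 → C; lat ⌊27.45/10⌋ = 2 → C.
Square (2°×1°, digits 0–9): lon ⌊7.60/2⌋ = 3; lat ⌊7.45/1⌋ = 7.

CC37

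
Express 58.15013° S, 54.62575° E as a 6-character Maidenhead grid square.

Add 180° to longitude and 90° to latitude: 234.6257, 31.8499.
Field: lon ⌊234.6257/20⌋ = 11 → L; lat ⌊31.8499/10⌋ = 3 → D.
Square: lon ⌊14.6257/2⌋ = 7; lat ⌊1.8499/1⌋ = 1.
Subsquare: lon ⌊0.6257/0.0833333⌋ = 7 → h; lat ⌊0.8499/0.0416667⌋ = 20 → u.

LD71hu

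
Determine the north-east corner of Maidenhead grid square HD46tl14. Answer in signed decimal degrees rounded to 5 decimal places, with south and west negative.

Field H=7, D=3: +7·20° lon, +3·10° lat → SW at lon -40°, lat -60°.
Square 4, 6: +4·2° lon, +6·1° lat → SW at lon -32°, lat -54°.
Subsquare t=19, l=11: +19·0.0833333° lon, +11·0.0416667° lat → SW at lon -30.4167°, lat -53.5417°.
Extended square 1, 4: +1·0.00833333° lon, +4·0.00416667° lat → SW at lon -30.4083°, lat -53.525°.
Cell spans 0.00833333° lon × 0.00416667° lat. NE corner is SW corner plus one full cell.
latitude -53.52083, longitude -30.40000.

-53.52083, -30.40000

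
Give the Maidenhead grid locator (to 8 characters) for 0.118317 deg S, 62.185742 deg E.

MI19cv21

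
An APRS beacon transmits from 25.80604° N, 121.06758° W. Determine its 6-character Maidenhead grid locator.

Offset from 180°W / 90°S: lon 58.9324°, lat 115.8060°.
Field: lon ⌊58.9324/20⌋ = 2 → C; lat ⌊115.8060/10⌋ = 11 → L.
Square: lon ⌊18.9324/2⌋ = 9; lat ⌊5.8060/1⌋ = 5.
Subsquare: lon ⌊0.9324/0.0833333⌋ = 11 → l; lat ⌊0.8060/0.0416667⌋ = 19 → t.

CL95lt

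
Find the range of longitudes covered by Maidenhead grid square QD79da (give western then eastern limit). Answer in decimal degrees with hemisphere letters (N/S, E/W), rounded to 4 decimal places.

154.2500° E, 154.3333° E

Field Q=16, D=3: +16·20° lon, +3·10° lat → SW at lon 140°, lat -60°.
Square 7, 9: +7·2° lon, +9·1° lat → SW at lon 154°, lat -51°.
Subsquare d=3, a=0: +3·0.0833333° lon, +0·0.0416667° lat → SW at lon 154.25°, lat -51°.
Cell spans 0.0833333° lon × 0.0416667° lat.
west 154.2500° E, east 154.3333° E.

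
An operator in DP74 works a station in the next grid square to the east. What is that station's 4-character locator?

Longitude square 7; +1 → 8.
The latitude characters are unchanged.

DP84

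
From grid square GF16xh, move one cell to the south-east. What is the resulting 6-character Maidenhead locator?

GF26ag

Longitude subsquare x = 23; +1 → 24, wraps to 0 = a, carry into square.
Longitude square 1; +1 → 2.
Latitude subsquare h = 7; −1 → 6 = g.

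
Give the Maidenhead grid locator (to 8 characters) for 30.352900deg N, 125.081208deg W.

CM70li04

Offset from 180°W / 90°S: lon 54.91879°, lat 120.35290°.
Field: 54.91879/20 → 2 → C, 120.35290/10 → 12 → M; chars CM.
Square: 14.91879/2 → 7, 0.35290/1 → 0; chars 70.
Subsquare: 0.91879/0.0833333 → 11 → l, 0.35290/0.0416667 → 8 → i; chars li.
Extended square: 0.00213/0.00833333 → 0, 0.01957/0.00416667 → 4; chars 04.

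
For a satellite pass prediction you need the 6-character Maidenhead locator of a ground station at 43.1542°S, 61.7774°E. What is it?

Shift to the Maidenhead origin (180°W, 90°S): lon 241.7774, lat 46.8458.
Field: 241.7774/20 → 12 → M, 46.8458/10 → 4 → E; chars ME.
Square: 1.7774/2 → 0, 6.8458/1 → 6; chars 06.
Subsquare: 1.7774/0.0833333 → 21 → v, 0.8458/0.0416667 → 20 → u; chars vu.

ME06vu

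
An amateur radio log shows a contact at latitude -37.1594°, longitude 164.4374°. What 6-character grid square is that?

RF22fu

Shift to the Maidenhead origin (180°W, 90°S): lon 344.4374, lat 52.8406.
Field: lon ⌊344.4374/20⌋ = 17 → R; lat ⌊52.8406/10⌋ = 5 → F.
Square: lon ⌊4.4374/2⌋ = 2; lat ⌊2.8406/1⌋ = 2.
Subsquare: lon ⌊0.4374/0.0833333⌋ = 5 → f; lat ⌊0.8406/0.0416667⌋ = 20 → u.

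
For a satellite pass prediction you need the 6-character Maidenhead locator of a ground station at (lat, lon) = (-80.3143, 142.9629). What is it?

Shift to the Maidenhead origin (180°W, 90°S): lon 322.9629, lat 9.6857.
Field (20°×10°, letters A–R): lon ⌊322.9629/20⌋ = 16 → Q; lat ⌊9.6857/10⌋ = 0 → A.
Square (2°×1°, digits 0–9): lon ⌊2.9629/2⌋ = 1; lat ⌊9.6857/1⌋ = 9.
Subsquare (5′×2.5′, letters a–x): lon ⌊0.9629/0.0833333⌋ = 11 → l; lat ⌊0.6857/0.0416667⌋ = 16 → q.

QA19lq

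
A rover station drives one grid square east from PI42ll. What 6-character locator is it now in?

PI42ml

Longitude subsquare l = 11; +1 → 12 = m.
The latitude characters are unchanged.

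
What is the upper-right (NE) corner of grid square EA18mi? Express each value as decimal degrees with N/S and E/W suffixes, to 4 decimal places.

Field E=4, A=0: +4·20° lon, +0·10° lat → SW at lon -100°, lat -90°.
Square 1, 8: +1·2° lon, +8·1° lat → SW at lon -98°, lat -82°.
Subsquare m=12, i=8: +12·0.0833333° lon, +8·0.0416667° lat → SW at lon -97°, lat -81.6667°.
Cell spans 0.0833333° lon × 0.0416667° lat. NE corner is SW corner plus one full cell.
latitude 81.6250° S, longitude 96.9167° W.

81.6250° S, 96.9167° W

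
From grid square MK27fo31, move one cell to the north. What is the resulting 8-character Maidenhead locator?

MK27fo32

Latitude extended square 1; +1 → 2.
The longitude characters are unchanged.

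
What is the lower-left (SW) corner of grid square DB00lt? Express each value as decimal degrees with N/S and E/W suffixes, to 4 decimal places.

Field D=3, B=1: +3·20° lon, +1·10° lat → SW at lon -120°, lat -80°.
Square 0, 0: +0·2° lon, +0·1° lat → SW at lon -120°, lat -80°.
Subsquare l=11, t=19: +11·0.0833333° lon, +19·0.0416667° lat → SW at lon -119.083°, lat -79.2083°.
latitude 79.2083° S, longitude 119.0833° W.

79.2083° S, 119.0833° W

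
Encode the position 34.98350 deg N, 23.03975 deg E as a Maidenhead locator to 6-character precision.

Add 180° to longitude and 90° to latitude: 203.0397, 124.9835.
Field: lon ⌊203.0397/20⌋ = 10 → K; lat ⌊124.9835/10⌋ = 12 → M.
Square: lon ⌊3.0397/2⌋ = 1; lat ⌊4.9835/1⌋ = 4.
Subsquare: lon ⌊1.0397/0.0833333⌋ = 12 → m; lat ⌊0.9835/0.0416667⌋ = 23 → x.

KM14mx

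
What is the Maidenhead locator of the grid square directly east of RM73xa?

Longitude subsquare x = 23; +1 → 24, wraps to 0 = a, carry into square.
Longitude square 7; +1 → 8.
The latitude characters are unchanged.

RM83aa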